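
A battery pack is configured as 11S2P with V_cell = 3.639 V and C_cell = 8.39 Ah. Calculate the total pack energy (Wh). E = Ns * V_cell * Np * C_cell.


E = Ns * Vcell * Np * Ccell = 11 * 3.639 * 2 * 8.39 = 671.7 Wh

671.7 Wh


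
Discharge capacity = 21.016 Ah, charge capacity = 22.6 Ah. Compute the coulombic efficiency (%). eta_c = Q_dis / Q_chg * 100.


Coulombic efficiency = 21.016/22.6 * 100% = 92.99%

92.99%


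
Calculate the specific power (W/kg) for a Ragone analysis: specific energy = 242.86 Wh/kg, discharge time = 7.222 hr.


P_specific = E / t = 242.86 / 7.222 = 33.63 W/kg

33.63 W/kg


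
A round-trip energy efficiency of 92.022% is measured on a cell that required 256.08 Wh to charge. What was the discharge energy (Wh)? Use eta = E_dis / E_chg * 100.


E_dis = eta/100 * E_chg = 92.022/100 * 256.08 = 235.6 Wh

235.6 Wh


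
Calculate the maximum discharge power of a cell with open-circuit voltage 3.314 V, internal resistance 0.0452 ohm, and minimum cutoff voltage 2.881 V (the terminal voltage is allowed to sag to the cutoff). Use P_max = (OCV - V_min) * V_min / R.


P_max = (OCV - V_min) * V_min / R = (3.314 - 2.881) * 2.881 / 0.0452 = 0.433 * 2.881 / 0.0452 = 27.60 W

27.60 W


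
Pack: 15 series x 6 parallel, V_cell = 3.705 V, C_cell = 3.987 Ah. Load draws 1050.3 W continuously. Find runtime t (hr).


Step 1: E_pack = Ns * V_cell * Np * C_cell = 15 * 3.705 * 6 * 3.987 = 1329.5 Wh
Step 2: t = E_pack / P = 1329.5 / 1050.3 = 1.266 hr

1.266 hr


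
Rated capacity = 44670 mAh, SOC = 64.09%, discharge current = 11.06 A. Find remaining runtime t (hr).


Convert: C_total = 44670 mAh = 44.67 Ah
Step 1: remaining = SOC/100 * C_total = 64.09/100 * 44.67 = 28.629 Ah
Step 2: t = remaining / I = 28.629 / 11.06 = 2.589 hr

2.589 hr


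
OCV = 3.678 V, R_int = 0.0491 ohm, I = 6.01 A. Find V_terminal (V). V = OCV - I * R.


V = OCV - I*R = 3.678 - 6.01 * 0.0491 = 3.383 V

3.383 V


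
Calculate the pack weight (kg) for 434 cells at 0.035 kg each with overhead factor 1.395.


m_pack = n * m_cell * overhead = 434 * 0.035 * 1.395 = 21.19 kg

21.19 kg


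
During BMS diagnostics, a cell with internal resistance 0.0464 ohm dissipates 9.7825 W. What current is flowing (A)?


I = sqrt(Q / R) = sqrt(9.7825 / 0.0464) = sqrt(210.83) = 14.52 A

14.52 A


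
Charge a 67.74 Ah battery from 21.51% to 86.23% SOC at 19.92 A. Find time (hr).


delta_Ah = 67.74 * (86.23 - 21.51) / 100 = 43.841 Ah
t = delta_Ah / I = 43.841 / 19.92 = 2.201 hr

2.201 hr


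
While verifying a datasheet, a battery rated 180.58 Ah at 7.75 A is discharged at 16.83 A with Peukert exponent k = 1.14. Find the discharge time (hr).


Step 1: t_rated = C / I_rated = 180.58 / 7.75 = 23.301 hr
Step 2: ratio = 7.75 / 16.83 = 0.46049
Step 3: ratio^k = 0.46049^1.14 = 0.41312
Step 4: t = t_rated * ratio^k = 23.301 * 0.41312 = 9.626 hr

9.626 hr


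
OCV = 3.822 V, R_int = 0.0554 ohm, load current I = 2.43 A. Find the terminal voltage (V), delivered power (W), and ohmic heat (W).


Step 1: V_terminal = OCV - I*R = 3.822 - 2.43 * 0.0554 = 3.6874 V
Step 2: P_out = V_terminal * I = 3.6874 * 2.43 = 8.960 W
Step 3: Q = I^2 * R = 2.43^2 * 0.0554 = 0.3271 W

V=3.6874 V, P=8.960 W, Q=0.3271 W


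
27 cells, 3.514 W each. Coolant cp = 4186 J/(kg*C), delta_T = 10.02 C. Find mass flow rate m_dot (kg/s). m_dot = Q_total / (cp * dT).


Q_total = 27 * 3.514 = 94.878 W
m_dot = Q_total / (cp * dT) = 94.878 / (4186 * 10.02) = 0.002262 kg/s

0.002262 kg/s


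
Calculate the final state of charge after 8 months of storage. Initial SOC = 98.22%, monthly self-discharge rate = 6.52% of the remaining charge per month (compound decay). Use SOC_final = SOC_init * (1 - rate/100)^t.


Monthly retention factor = 1 - 6.52/100 = 0.9348
Over 8 months: factor^8 = 0.58311
SOC_final = 98.22 * 0.58311 = 57.27%

57.27%


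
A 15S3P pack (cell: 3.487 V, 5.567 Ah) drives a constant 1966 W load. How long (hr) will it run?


Step 1: E_pack = Ns * V_cell * Np * C_cell = 15 * 3.487 * 3 * 5.567 = 873.55 Wh
Step 2: t = E_pack / P = 873.55 / 1966 = 0.4443 hr

0.4443 hr


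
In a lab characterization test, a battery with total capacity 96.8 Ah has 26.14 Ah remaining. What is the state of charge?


SOC% = 26.14 / 96.8 * 100 = 27.00%

27.00%


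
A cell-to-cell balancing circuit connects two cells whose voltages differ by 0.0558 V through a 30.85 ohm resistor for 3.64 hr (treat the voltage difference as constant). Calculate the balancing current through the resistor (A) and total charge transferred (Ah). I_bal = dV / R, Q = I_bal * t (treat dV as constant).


I_bal = dV / R = 0.0558 / 30.85 = 0.0018088 A
Q = I_bal * t = 0.0018088 * 3.64 = 0.006584 Ah

I=0.0018088 A, Q=0.006584 Ah


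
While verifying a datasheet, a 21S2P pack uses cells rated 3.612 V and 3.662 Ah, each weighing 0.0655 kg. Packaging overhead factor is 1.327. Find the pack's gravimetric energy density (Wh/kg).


Step 1: V_pack = 21 * 3.612 = 75.852 V
Step 2: C_pack = 2 * 3.662 = 7.324 Ah
Step 3: E_pack = V_pack * C_pack = 75.852 * 7.324 = 555.54 Wh
Step 4: m_pack = 21 * 2 * 0.0655 * 1.327 = 3.6506 kg
Step 5: ED = E_pack / m_pack = 555.54 / 3.6506 = 152.2 Wh/kg

152.2 Wh/kg


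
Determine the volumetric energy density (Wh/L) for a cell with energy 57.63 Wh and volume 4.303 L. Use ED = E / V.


ED = E / V = 57.63 / 4.303 = 13.39 Wh/L

13.39 Wh/L


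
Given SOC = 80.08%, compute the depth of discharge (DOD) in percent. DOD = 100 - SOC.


DOD = 100 - SOC = 100 - 80.08 = 19.92%

19.92%


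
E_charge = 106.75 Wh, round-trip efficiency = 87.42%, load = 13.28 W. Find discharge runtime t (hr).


Step 1: E_discharge = eta/100 * E_charge = 87.42/100 * 106.75 = 93.321 Wh
Step 2: t = E_discharge / P = 93.321 / 13.28 = 7.027 hr

7.027 hr


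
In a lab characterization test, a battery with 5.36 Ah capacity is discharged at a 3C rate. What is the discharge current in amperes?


At 3C: I = 3 * 5.36 Ah = 16.08 A

16.08 A


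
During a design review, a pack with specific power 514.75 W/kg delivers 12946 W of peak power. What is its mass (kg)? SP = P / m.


m = P / SP = 12946 / 514.75 = 25.15 kg

25.15 kg


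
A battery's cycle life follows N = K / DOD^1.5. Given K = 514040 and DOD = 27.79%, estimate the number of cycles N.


Step 1: DOD^1.5 = 27.79^1.5 = 146.5
Step 2: N = 514040 / 146.5 = 3509 cycles

3509 cycles


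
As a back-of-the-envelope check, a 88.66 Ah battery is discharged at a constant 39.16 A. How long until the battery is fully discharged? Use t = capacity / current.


t = capacity / current = 88.66 / 39.16 = 2.264 hr

2.264 hr


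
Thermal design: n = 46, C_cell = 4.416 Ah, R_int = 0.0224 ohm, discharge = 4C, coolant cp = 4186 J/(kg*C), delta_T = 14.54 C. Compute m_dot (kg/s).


Step 1: I = 4 * 4.416 = 17.664 A
Step 2: Q_cell = I^2 * R = 17.664^2 * 0.0224 = 6.9892 W
Step 3: Q_total = 46 * 6.9892 = 321.5 W
Step 4: m_dot = Q_total / (cp * dT) = 321.5 / (4186 * 14.54) = 0.005282 kg/s

0.005282 kg/s


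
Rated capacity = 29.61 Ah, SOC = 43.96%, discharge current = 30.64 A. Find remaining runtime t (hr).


Step 1: remaining = SOC/100 * C_total = 43.96/100 * 29.61 = 13.017 Ah
Step 2: t = remaining / I = 13.017 / 30.64 = 0.4248 hr

0.4248 hr


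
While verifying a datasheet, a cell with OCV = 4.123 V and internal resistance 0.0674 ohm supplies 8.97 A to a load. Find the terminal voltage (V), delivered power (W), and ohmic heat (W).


Step 1: V_terminal = OCV - I*R = 4.123 - 8.97 * 0.0674 = 3.5184 V
Step 2: P_out = V_terminal * I = 3.5184 * 8.97 = 31.56 W
Step 3: Q = I^2 * R = 8.97^2 * 0.0674 = 5.423 W

V=3.5184 V, P=31.56 W, Q=5.423 W


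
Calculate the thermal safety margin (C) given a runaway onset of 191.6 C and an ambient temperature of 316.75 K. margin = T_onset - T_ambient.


Convert: T_ambient = 316.75 K = 43.6 C
margin = 191.6 - 43.6 = 148 C

148 C


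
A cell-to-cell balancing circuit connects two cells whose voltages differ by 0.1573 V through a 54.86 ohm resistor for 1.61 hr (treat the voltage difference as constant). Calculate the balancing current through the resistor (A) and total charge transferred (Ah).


First, Ohm's law: I_bal = 0.1573 V / 54.86 ohm = 0.0028673 A
Then Q = I * t = 0.0028673 A * 1.61 hr = 0.004616 Ah

I=0.0028673 A, Q=0.004616 Ah


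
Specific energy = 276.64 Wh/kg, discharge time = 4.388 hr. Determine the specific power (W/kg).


Specific power = 276.64 Wh/kg / 4.388 hr = 63.04 W/kg

63.04 W/kg


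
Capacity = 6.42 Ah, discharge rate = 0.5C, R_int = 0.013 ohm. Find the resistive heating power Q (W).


Step 1: I = C_rate * capacity = 0.5 * 6.42 = 3.21 A
Step 2: Q = I^2 * R = 3.21^2 * 0.013 = 10.304 * 0.013 = 0.1340 W

0.1340 W


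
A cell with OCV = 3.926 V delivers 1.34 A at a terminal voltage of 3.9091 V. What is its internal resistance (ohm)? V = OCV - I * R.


R = (OCV - V) / I = (3.926 - 3.9091) / 1.34 = 0.01261 ohm

0.01261 ohm


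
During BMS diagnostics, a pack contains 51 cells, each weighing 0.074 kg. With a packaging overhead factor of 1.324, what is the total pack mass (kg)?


Cell mass sum = 51 * 0.074 = 3.774 kg
With overhead 1.324: m_pack = 3.774 * 1.324 = 4.997 kg

4.997 kg


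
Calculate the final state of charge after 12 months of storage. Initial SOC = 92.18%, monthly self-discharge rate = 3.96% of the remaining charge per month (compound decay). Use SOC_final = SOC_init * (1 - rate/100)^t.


decay = (1 - 3.96/100)^12 = 0.61578
SOC_final = 92.18 * 0.61578 = 56.76%

56.76%


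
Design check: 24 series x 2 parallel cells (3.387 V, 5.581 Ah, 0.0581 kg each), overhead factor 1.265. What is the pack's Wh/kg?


Step 1: V_pack = 24 * 3.387 = 81.288 V
Step 2: C_pack = 2 * 5.581 = 11.162 Ah
Step 3: E_pack = V_pack * C_pack = 81.288 * 11.162 = 907.34 Wh
Step 4: m_pack = 24 * 2 * 0.0581 * 1.265 = 3.5278 kg
Step 5: ED = E_pack / m_pack = 907.34 / 3.5278 = 257.2 Wh/kg

257.2 Wh/kg


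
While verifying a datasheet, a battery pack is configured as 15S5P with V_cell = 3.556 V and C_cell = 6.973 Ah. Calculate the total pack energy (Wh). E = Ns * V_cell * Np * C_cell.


V_pack = 15 * 3.556 = 53.34 V
C_pack = 5 * 6.973 = 34.865 Ah
E = V_pack * C_pack = 53.34 * 34.865 = 1860 Wh

1860 Wh


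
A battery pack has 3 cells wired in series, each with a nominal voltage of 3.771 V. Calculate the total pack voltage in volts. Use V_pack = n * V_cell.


Series voltages add: 3 * 3.771 V = 11.313 V

11.313 V


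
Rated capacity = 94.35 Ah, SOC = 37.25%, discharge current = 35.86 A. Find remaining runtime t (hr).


Step 1: remaining = SOC/100 * C_total = 37.25/100 * 94.35 = 35.145 Ah
Step 2: t = remaining / I = 35.145 / 35.86 = 0.9801 hr

0.9801 hr


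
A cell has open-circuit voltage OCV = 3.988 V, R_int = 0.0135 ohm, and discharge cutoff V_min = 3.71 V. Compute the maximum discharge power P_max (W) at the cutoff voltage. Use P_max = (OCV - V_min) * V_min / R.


dV = OCV - V_min = 0.278 V (so I_max = dV / R)
P_max = dV * V_min / R = 0.278 * 3.71 / 0.0135 = 76.40 W

76.40 W


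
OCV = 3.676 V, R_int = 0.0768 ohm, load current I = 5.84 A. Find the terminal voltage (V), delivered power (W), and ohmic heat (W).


Step 1: V_terminal = OCV - I*R = 3.676 - 5.84 * 0.0768 = 3.2275 V
Step 2: P_out = V_terminal * I = 3.2275 * 5.84 = 18.85 W
Step 3: Q = I^2 * R = 5.84^2 * 0.0768 = 2.619 W

V=3.2275 V, P=18.85 W, Q=2.619 W


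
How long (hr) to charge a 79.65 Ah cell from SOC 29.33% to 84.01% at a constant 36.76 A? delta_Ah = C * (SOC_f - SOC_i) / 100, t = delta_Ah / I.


delta_Ah = 79.65 * (84.01 - 29.33) / 100 = 43.553 Ah
t = delta_Ah / I = 43.553 / 36.76 = 1.185 hr

1.185 hr


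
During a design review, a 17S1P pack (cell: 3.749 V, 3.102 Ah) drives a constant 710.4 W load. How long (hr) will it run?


Step 1: E_pack = Ns * V_cell * Np * C_cell = 17 * 3.749 * 1 * 3.102 = 197.7 Wh
Step 2: t = E_pack / P = 197.7 / 710.4 = 0.2783 hr

0.2783 hr


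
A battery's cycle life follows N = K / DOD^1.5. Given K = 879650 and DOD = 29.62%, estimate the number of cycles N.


Step 1: DOD^1.5 = 29.62^1.5 = 161.2
Step 2: N = 879650 / 161.2 = 5457 cycles

5457 cycles


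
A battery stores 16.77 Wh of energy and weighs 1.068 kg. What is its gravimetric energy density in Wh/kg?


Specific energy = 16.77 Wh / 1.068 kg = 15.70 Wh/kg

15.70 Wh/kg


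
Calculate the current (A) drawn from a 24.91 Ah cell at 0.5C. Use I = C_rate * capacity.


At 0.5C: I = 0.5 * 24.91 Ah = 12.455 A

12.455 A


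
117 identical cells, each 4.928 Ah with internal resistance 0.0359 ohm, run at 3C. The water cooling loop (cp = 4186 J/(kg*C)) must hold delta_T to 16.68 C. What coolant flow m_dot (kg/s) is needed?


Step 1: I = 3 * 4.928 = 14.784 A
Step 2: Q_cell = I^2 * R = 14.784^2 * 0.0359 = 7.8465 W
Step 3: Q_total = 117 * 7.8465 = 918.04 W
Step 4: m_dot = Q_total / (cp * dT) = 918.04 / (4186 * 16.68) = 0.01315 kg/s

0.01315 kg/s


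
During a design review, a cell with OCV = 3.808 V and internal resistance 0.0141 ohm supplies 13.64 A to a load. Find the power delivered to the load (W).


Step 1: V_terminal = OCV - I*R = 3.808 - 13.64 * 0.0141 = 3.6157 V
Step 2: P_out = V_terminal * I = 3.6157 * 13.64 = 49.32 W

49.32 W


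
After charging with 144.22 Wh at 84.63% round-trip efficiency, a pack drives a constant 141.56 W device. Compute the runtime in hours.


Step 1: E_discharge = eta/100 * E_charge = 84.63/100 * 144.22 = 122.05 Wh
Step 2: t = E_discharge / P = 122.05 / 141.56 = 0.8622 hr

0.8622 hr


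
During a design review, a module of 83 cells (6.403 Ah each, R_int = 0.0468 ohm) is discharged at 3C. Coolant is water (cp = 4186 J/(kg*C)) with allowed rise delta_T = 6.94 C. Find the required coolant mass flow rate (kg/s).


Step 1: I = 3 * 6.403 = 19.209 A
Step 2: Q_cell = I^2 * R = 19.209^2 * 0.0468 = 17.269 W
Step 3: Q_total = 83 * 17.269 = 1433.3 W
Step 4: m_dot = Q_total / (cp * dT) = 1433.3 / (4186 * 6.94) = 0.04934 kg/s

0.04934 kg/s


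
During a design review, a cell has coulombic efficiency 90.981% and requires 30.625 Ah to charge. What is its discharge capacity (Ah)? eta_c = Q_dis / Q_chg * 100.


Q_dis = eta/100 * Q_chg = 90.981/100 * 30.625 = 27.86 Ah

27.86 Ah


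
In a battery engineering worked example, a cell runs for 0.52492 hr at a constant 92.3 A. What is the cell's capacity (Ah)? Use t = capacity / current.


C = I * t = 92.3 * 0.52492 = 48.45 Ah

48.45 Ah


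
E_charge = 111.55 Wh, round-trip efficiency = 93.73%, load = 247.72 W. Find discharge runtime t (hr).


Step 1: E_discharge = eta/100 * E_charge = 93.73/100 * 111.55 = 104.56 Wh
Step 2: t = E_discharge / P = 104.56 / 247.72 = 0.4221 hr

0.4221 hr


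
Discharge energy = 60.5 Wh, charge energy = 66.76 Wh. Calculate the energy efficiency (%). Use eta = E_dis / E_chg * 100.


Round-trip efficiency = 60.5/66.76 * 100% = 90.62%

90.62%


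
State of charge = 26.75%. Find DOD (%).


DOD = 100 - SOC = 100 - 26.75 = 73.25%

73.25%


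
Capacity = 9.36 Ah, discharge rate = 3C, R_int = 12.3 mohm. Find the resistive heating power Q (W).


Convert: R = 12.3 mohm = 0.0123 ohm
Step 1: I = C_rate * capacity = 3 * 9.36 = 28.08 A
Step 2: Q = I^2 * R = 28.08^2 * 0.0123 = 788.49 * 0.0123 = 9.698 W

9.698 W


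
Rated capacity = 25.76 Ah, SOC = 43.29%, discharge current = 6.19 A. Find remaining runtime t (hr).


Step 1: remaining = SOC/100 * C_total = 43.29/100 * 25.76 = 11.152 Ah
Step 2: t = remaining / I = 11.152 / 6.19 = 1.802 hr

1.802 hr


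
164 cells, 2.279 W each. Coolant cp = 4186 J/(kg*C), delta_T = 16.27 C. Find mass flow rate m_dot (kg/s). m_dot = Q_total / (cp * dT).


Q_total = 164 * 2.279 = 373.76 W
m_dot = Q_total / (cp * dT) = 373.76 / (4186 * 16.27) = 0.005488 kg/s

0.005488 kg/s


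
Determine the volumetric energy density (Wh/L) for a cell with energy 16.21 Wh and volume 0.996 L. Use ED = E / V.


Volumetric ED = 16.21 Wh / 0.996 L = 16.28 Wh/L

16.28 Wh/L


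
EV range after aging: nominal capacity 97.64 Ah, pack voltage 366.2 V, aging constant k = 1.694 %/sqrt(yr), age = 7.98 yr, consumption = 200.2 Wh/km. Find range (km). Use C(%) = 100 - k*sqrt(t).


Step 1: capacity retention = 100 - 1.694 * sqrt(7.98) = 100 - 1.694 * 2.8249 = 95.215%
Step 2: C_now = 97.64 * 95.215/100 = 92.968 Ah
Step 3: E_pack = V * C_now = 366.2 * 92.968 = 34045 Wh
Step 4: range = E_pack / consumption = 34045 / 200.2 = 170.1 km

170.1 km


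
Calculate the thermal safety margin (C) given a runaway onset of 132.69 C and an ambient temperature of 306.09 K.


Convert: T_ambient = 306.09 K = 32.94 C
margin = 132.69 - 32.94 = 99.75 C

99.75 C


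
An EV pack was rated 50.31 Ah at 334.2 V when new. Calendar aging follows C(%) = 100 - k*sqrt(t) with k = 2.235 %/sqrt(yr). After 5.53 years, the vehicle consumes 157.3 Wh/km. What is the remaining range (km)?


Step 1: capacity retention = 100 - 2.235 * sqrt(5.53) = 100 - 2.235 * 2.3516 = 94.744%
Step 2: C_now = 50.31 * 94.744/100 = 47.666 Ah
Step 3: E_pack = V * C_now = 334.2 * 47.666 = 15930 Wh
Step 4: range = E_pack / consumption = 15930 / 157.3 = 101.3 km

101.3 km


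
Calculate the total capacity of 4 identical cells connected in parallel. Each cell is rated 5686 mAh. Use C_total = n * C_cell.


Convert: C_cell = 5686 mAh = 5.686 Ah
C_total = 4 * 5.686 = 22.744 Ah

22.744 Ah


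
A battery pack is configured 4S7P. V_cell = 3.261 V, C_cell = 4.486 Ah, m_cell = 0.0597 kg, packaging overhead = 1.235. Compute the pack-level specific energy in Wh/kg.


Step 1: V_pack = 4 * 3.261 = 13.044 V
Step 2: C_pack = 7 * 4.486 = 31.402 Ah
Step 3: E_pack = V_pack * C_pack = 13.044 * 31.402 = 409.61 Wh
Step 4: m_pack = 4 * 7 * 0.0597 * 1.235 = 2.0644 kg
Step 5: ED = E_pack / m_pack = 409.61 / 2.0644 = 198.4 Wh/kg

198.4 Wh/kg


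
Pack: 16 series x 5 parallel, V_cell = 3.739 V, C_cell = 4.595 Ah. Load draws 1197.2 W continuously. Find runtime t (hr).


Step 1: E_pack = Ns * V_cell * Np * C_cell = 16 * 3.739 * 5 * 4.595 = 1374.5 Wh
Step 2: t = E_pack / P = 1374.5 / 1197.2 = 1.148 hr

1.148 hr


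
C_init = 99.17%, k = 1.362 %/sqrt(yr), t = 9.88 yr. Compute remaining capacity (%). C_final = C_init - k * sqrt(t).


sqrt(t) = sqrt(9.88) = 3.1432
C_final = 99.17 - 1.362 * 3.1432 = 94.89%

94.89%


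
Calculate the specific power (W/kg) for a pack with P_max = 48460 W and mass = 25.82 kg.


SP = P / m = 48460 / 25.82 = 1877 W/kg

1877 W/kg


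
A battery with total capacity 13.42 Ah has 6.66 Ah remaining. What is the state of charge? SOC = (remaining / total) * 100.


SOC% = 6.66 / 13.42 * 100 = 49.63%

49.63%


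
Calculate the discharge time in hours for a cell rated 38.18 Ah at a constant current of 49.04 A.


Runtime = 38.18 Ah / 49.04 A = 0.7785 hr

0.7785 hr


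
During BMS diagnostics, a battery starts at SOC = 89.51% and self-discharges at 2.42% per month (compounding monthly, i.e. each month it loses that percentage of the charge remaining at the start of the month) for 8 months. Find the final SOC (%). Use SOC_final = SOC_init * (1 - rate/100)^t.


Monthly retention factor = 1 - 2.42/100 = 0.9758
Over 8 months: factor^8 = 0.82203
SOC_final = 89.51 * 0.82203 = 73.58%

73.58%


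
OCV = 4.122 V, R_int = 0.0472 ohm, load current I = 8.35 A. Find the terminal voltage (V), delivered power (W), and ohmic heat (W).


Step 1: V_terminal = OCV - I*R = 4.122 - 8.35 * 0.0472 = 3.7279 V
Step 2: P_out = V_terminal * I = 3.7279 * 8.35 = 31.13 W
Step 3: Q = I^2 * R = 8.35^2 * 0.0472 = 3.291 W

V=3.7279 V, P=31.13 W, Q=3.291 W


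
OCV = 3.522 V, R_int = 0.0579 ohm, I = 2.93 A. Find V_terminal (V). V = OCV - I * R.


IR drop = 2.93 * 0.0579 = 0.16965 V
V = 3.522 - 0.16965 = 3.352 V

3.352 V


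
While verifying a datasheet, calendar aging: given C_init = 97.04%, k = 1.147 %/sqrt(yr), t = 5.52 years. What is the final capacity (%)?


sqrt(t) = sqrt(5.52) = 2.3495
C_final = 97.04 - 1.147 * 2.3495 = 94.35%

94.35%


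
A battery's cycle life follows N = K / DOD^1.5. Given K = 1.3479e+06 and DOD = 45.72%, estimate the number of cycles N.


DOD^1.5 = 309.14
N = K / DOD^1.5 = 1.3479e+06 / 309.14 = 4360

4360 cycles


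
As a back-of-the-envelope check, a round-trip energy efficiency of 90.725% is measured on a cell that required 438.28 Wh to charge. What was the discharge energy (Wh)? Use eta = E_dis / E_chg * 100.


E_dis = eta/100 * E_chg = 90.725/100 * 438.28 = 397.6 Wh

397.6 Wh


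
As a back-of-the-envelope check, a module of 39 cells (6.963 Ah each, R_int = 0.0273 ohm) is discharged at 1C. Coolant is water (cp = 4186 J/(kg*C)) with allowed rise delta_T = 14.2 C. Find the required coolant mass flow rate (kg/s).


Step 1: I = 1 * 6.963 = 6.963 A
Step 2: Q_cell = I^2 * R = 6.963^2 * 0.0273 = 1.3236 W
Step 3: Q_total = 39 * 1.3236 = 51.62 W
Step 4: m_dot = Q_total / (cp * dT) = 51.62 / (4186 * 14.2) = 8.684e-04 kg/s

8.684e-04 kg/s


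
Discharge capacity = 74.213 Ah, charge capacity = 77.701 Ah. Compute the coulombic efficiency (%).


Coulombic efficiency = 74.213/77.701 * 100% = 95.51%

95.51%


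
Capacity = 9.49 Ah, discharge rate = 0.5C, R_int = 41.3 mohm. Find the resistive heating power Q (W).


Convert: R = 41.3 mohm = 0.0413 ohm
Step 1: I = C_rate * capacity = 0.5 * 9.49 = 4.745 A
Step 2: Q = I^2 * R = 4.745^2 * 0.0413 = 22.515 * 0.0413 = 0.9299 W

0.9299 W


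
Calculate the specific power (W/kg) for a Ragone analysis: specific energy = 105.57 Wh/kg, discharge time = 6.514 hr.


P_specific = E / t = 105.57 / 6.514 = 16.21 W/kg

16.21 W/kg


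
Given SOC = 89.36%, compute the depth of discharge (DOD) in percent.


DOD = 100 - SOC = 100 - 89.36 = 10.64%

10.64%


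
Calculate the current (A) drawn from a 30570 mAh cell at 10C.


Convert: capacity = 30570 mAh = 30.57 Ah
At 10C: I = 10 * 30.57 Ah = 305.7 A

305.7 A


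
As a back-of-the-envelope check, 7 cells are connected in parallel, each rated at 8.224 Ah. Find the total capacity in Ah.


Parallel capacities add: 7 * 8.224 Ah = 57.568 Ah

57.568 Ah


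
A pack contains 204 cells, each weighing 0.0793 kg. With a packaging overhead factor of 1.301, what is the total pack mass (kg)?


m_pack = n * m_cell * overhead = 204 * 0.0793 * 1.301 = 21.05 kg

21.05 kg


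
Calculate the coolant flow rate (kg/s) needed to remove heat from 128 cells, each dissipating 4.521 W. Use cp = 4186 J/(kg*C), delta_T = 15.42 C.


Step 1: Total heat Q = 128 * 4.521 W = 578.69 W
Step 2: denom = cp * dT = 4186 * 15.42 = 64548
Step 3: m_dot = 578.69 / 64548 = 0.008965 kg/s

0.008965 kg/s


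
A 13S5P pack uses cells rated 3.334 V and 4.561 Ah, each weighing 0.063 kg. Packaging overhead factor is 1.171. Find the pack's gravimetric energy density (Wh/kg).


Step 1: V_pack = 13 * 3.334 = 43.342 V
Step 2: C_pack = 5 * 4.561 = 22.805 Ah
Step 3: E_pack = V_pack * C_pack = 43.342 * 22.805 = 988.41 Wh
Step 4: m_pack = 13 * 5 * 0.063 * 1.171 = 4.7952 kg
Step 5: ED = E_pack / m_pack = 988.41 / 4.7952 = 206.1 Wh/kg

206.1 Wh/kg


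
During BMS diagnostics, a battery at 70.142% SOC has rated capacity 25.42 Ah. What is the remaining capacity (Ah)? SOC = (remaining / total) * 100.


remaining = SOC / 100 * total = 70.142 / 100 * 25.42 = 17.83 Ah

17.83 Ah


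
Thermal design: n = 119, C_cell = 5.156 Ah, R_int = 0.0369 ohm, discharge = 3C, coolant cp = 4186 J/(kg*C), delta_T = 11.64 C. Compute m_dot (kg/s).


Step 1: I = 3 * 5.156 = 15.468 A
Step 2: Q_cell = I^2 * R = 15.468^2 * 0.0369 = 8.8287 W
Step 3: Q_total = 119 * 8.8287 = 1050.6 W
Step 4: m_dot = Q_total / (cp * dT) = 1050.6 / (4186 * 11.64) = 0.02156 kg/s

0.02156 kg/s


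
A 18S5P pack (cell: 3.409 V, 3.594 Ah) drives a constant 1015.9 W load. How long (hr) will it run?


Step 1: E_pack = Ns * V_cell * Np * C_cell = 18 * 3.409 * 5 * 3.594 = 1102.7 Wh
Step 2: t = E_pack / P = 1102.7 / 1015.9 = 1.085 hr

1.085 hr


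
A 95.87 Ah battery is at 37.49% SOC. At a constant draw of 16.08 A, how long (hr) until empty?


Step 1: remaining = SOC/100 * C_total = 37.49/100 * 95.87 = 35.942 Ah
Step 2: t = remaining / I = 35.942 / 16.08 = 2.235 hr

2.235 hr


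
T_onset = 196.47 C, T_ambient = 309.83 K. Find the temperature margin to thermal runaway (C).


Convert: T_ambient = 309.83 K = 36.68 C
margin = 196.47 - 36.68 = 159.79 C

159.79 C


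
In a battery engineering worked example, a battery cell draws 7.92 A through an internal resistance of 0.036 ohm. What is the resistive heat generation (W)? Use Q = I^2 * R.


Q = I^2 * R = 7.92^2 * 0.036 = 2.258 W

2.258 W


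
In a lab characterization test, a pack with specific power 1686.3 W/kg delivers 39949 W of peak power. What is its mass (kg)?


m = P / SP = 39949 / 1686.3 = 23.69 kg

23.69 kg


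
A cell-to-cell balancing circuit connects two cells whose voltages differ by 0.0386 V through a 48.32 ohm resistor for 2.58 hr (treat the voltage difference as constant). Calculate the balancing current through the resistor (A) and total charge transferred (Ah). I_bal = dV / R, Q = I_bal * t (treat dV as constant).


First, Ohm's law: I_bal = 0.0386 V / 48.32 ohm = 7.9884e-04 A
Then Q = I * t = 7.9884e-04 A * 2.58 hr = 0.002061 Ah

I=7.9884e-04 A, Q=0.002061 Ah


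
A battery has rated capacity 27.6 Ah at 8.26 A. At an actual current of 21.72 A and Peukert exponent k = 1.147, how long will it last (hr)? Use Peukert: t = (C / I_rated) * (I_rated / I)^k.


t_rated = C / I_rated = 27.6 / 8.26 = 3.3414 hr
(I_rated/I)^k = (0.38029)^1.147 = 0.32991
t = t_rated * (I_rated/I)^k = 3.3414 * 0.32991 = 1.102 hr

1.102 hr


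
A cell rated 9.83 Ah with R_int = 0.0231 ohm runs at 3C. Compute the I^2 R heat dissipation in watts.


Step 1: I = C_rate * capacity = 3 * 9.83 = 29.49 A
Step 2: Q = I^2 * R = 29.49^2 * 0.0231 = 869.66 * 0.0231 = 20.09 W

20.09 W


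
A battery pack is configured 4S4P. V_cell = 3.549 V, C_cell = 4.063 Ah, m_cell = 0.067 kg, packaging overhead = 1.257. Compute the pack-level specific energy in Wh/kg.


Step 1: V_pack = 4 * 3.549 = 14.196 V
Step 2: C_pack = 4 * 4.063 = 16.252 Ah
Step 3: E_pack = V_pack * C_pack = 14.196 * 16.252 = 230.71 Wh
Step 4: m_pack = 4 * 4 * 0.067 * 1.257 = 1.3475 kg
Step 5: ED = E_pack / m_pack = 230.71 / 1.3475 = 171.2 Wh/kg

171.2 Wh/kg


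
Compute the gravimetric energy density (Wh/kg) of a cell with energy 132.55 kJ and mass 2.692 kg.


Convert: E = 132.55 kJ = 36.819 Wh
ED = E / m = 36.819 / 2.692 = 13.68 Wh/kg

13.68 Wh/kg


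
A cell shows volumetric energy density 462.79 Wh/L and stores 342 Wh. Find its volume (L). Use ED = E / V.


V = E / ED = 342 / 462.79 = 0.7390 L

0.7390 L


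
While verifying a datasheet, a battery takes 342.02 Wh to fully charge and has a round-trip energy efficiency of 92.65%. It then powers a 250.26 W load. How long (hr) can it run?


Step 1: E_discharge = eta/100 * E_charge = 92.65/100 * 342.02 = 316.88 Wh
Step 2: t = E_discharge / P = 316.88 / 250.26 = 1.266 hr

1.266 hr


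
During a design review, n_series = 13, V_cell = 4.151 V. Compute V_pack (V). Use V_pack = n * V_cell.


V_pack = n * V_cell = 13 * 4.151 = 53.963 V

53.963 V


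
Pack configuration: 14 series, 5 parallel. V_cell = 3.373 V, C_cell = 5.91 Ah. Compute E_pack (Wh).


E = Ns * Vcell * Np * Ccell = 14 * 3.373 * 5 * 5.91 = 1395 Wh

1395 Wh


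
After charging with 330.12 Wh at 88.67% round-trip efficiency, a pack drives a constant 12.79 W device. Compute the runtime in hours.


Step 1: E_discharge = eta/100 * E_charge = 88.67/100 * 330.12 = 292.72 Wh
Step 2: t = E_discharge / P = 292.72 / 12.79 = 22.89 hr

22.89 hr


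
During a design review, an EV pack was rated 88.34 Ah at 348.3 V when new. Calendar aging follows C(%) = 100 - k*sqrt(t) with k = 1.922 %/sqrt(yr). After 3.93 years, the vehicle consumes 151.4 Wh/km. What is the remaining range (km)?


Step 1: capacity retention = 100 - 1.922 * sqrt(3.93) = 100 - 1.922 * 1.9824 = 96.19%
Step 2: C_now = 88.34 * 96.19/100 = 84.974 Ah
Step 3: E_pack = V * C_now = 348.3 * 84.974 = 29596 Wh
Step 4: range = E_pack / consumption = 29596 / 151.4 = 195.5 km

195.5 km


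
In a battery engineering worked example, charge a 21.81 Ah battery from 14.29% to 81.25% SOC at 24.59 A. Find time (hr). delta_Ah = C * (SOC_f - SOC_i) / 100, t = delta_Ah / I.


delta_Ah = 21.81 * (81.25 - 14.29) / 100 = 14.604 Ah
t = delta_Ah / I = 14.604 / 24.59 = 0.5939 hr

0.5939 hr


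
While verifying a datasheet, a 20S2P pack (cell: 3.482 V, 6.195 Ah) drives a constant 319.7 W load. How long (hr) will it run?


Step 1: E_pack = Ns * V_cell * Np * C_cell = 20 * 3.482 * 2 * 6.195 = 862.84 Wh
Step 2: t = E_pack / P = 862.84 / 319.7 = 2.699 hr

2.699 hr


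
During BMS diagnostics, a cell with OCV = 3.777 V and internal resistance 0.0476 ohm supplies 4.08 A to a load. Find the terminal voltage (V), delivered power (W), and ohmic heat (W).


Step 1: V_terminal = OCV - I*R = 3.777 - 4.08 * 0.0476 = 3.5828 V
Step 2: P_out = V_terminal * I = 3.5828 * 4.08 = 14.62 W
Step 3: Q = I^2 * R = 4.08^2 * 0.0476 = 0.7924 W

V=3.5828 V, P=14.62 W, Q=0.7924 W


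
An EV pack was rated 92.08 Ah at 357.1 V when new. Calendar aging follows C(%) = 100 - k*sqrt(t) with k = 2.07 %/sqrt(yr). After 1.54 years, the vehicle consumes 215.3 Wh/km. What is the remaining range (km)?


Step 1: capacity retention = 100 - 2.07 * sqrt(1.54) = 100 - 2.07 * 1.241 = 97.431%
Step 2: C_now = 92.08 * 97.431/100 = 89.714 Ah
Step 3: E_pack = V * C_now = 357.1 * 89.714 = 32037 Wh
Step 4: range = E_pack / consumption = 32037 / 215.3 = 148.8 km

148.8 km


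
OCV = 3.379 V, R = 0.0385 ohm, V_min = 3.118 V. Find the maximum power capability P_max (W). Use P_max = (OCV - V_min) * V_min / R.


P_max = (OCV - V_min) * V_min / R = (3.379 - 3.118) * 3.118 / 0.0385 = 0.261 * 3.118 / 0.0385 = 21.14 W

21.14 W


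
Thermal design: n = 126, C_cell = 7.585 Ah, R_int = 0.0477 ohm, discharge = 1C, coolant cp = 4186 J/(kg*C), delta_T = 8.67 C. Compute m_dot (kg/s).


Step 1: I = 1 * 7.585 = 7.585 A
Step 2: Q_cell = I^2 * R = 7.585^2 * 0.0477 = 2.7443 W
Step 3: Q_total = 126 * 2.7443 = 345.78 W
Step 4: m_dot = Q_total / (cp * dT) = 345.78 / (4186 * 8.67) = 0.009528 kg/s

0.009528 kg/s


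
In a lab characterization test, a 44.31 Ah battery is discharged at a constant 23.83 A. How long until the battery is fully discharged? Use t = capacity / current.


Runtime = 44.31 Ah / 23.83 A = 1.859 hr

1.859 hr


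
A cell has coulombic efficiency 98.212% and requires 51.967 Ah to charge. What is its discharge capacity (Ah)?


Q_dis = eta/100 * Q_chg = 98.212/100 * 51.967 = 51.04 Ah

51.04 Ah


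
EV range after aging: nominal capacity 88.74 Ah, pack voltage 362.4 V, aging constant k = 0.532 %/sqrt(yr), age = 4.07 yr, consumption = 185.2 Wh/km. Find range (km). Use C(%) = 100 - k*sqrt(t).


Step 1: capacity retention = 100 - 0.532 * sqrt(4.07) = 100 - 0.532 * 2.0174 = 98.927%
Step 2: C_now = 88.74 * 98.927/100 = 87.788 Ah
Step 3: E_pack = V * C_now = 362.4 * 87.788 = 31814 Wh
Step 4: range = E_pack / consumption = 31814 / 185.2 = 171.8 km

171.8 km


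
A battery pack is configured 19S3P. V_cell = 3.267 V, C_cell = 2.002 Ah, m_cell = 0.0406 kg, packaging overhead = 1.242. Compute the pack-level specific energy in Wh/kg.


Step 1: V_pack = 19 * 3.267 = 62.073 V
Step 2: C_pack = 3 * 2.002 = 6.006 Ah
Step 3: E_pack = V_pack * C_pack = 62.073 * 6.006 = 372.81 Wh
Step 4: m_pack = 19 * 3 * 0.0406 * 1.242 = 2.8742 kg
Step 5: ED = E_pack / m_pack = 372.81 / 2.8742 = 129.7 Wh/kg

129.7 Wh/kg


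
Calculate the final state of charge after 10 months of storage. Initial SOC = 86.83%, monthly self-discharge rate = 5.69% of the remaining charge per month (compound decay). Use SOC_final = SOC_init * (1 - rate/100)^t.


decay = (1 - 5.69/100)^10 = 0.55664
SOC_final = 86.83 * 0.55664 = 48.33%

48.33%


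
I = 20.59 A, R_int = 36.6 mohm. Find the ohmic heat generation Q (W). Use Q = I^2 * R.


Convert: R = 36.6 mohm = 0.0366 ohm
Q = I^2 * R = 20.59^2 * 0.0366 = 15.52 W

15.52 W


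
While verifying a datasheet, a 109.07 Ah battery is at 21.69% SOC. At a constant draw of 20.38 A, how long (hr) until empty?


Step 1: remaining = SOC/100 * C_total = 21.69/100 * 109.07 = 23.657 Ah
Step 2: t = remaining / I = 23.657 / 20.38 = 1.161 hr

1.161 hr


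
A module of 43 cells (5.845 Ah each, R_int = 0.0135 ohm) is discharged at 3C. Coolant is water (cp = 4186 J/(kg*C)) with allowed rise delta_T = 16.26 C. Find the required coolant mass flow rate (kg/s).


Step 1: I = 3 * 5.845 = 17.535 A
Step 2: Q_cell = I^2 * R = 17.535^2 * 0.0135 = 4.1509 W
Step 3: Q_total = 43 * 4.1509 = 178.49 W
Step 4: m_dot = Q_total / (cp * dT) = 178.49 / (4186 * 16.26) = 0.002622 kg/s

0.002622 kg/s


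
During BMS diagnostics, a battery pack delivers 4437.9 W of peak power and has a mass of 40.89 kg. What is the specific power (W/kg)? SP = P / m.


Specific power = 4437.9 W / 40.89 kg = 108.5 W/kg

108.5 W/kg


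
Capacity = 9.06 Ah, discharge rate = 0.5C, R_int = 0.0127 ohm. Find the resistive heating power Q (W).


Step 1: I = C_rate * capacity = 0.5 * 9.06 = 4.53 A
Step 2: Q = I^2 * R = 4.53^2 * 0.0127 = 20.521 * 0.0127 = 0.2606 W

0.2606 W


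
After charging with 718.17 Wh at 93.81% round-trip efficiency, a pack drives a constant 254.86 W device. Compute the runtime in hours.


Step 1: E_discharge = eta/100 * E_charge = 93.81/100 * 718.17 = 673.72 Wh
Step 2: t = E_discharge / P = 673.72 / 254.86 = 2.643 hr

2.643 hr


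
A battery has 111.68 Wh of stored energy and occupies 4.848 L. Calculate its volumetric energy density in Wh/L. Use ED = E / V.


Volumetric ED = 111.68 Wh / 4.848 L = 23.04 Wh/L

23.04 Wh/L


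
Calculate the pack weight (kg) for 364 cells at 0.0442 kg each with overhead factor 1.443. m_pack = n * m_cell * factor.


m_pack = n * m_cell * overhead = 364 * 0.0442 * 1.443 = 23.22 kg

23.22 kg


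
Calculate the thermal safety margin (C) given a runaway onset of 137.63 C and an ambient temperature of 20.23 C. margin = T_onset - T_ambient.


Safety margin = 137.63 C - 20.23 C = 117.4 C

117.4 C


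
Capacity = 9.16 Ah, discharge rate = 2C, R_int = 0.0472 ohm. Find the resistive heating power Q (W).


Step 1: I = C_rate * capacity = 2 * 9.16 = 18.32 A
Step 2: Q = I^2 * R = 18.32^2 * 0.0472 = 335.62 * 0.0472 = 15.84 W

15.84 W


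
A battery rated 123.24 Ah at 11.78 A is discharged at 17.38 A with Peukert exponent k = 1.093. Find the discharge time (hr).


t_rated = C / I_rated = 123.24 / 11.78 = 10.462 hr
(I_rated/I)^k = (0.67779)^1.093 = 0.65371
t = t_rated * (I_rated/I)^k = 10.462 * 0.65371 = 6.839 hr

6.839 hr


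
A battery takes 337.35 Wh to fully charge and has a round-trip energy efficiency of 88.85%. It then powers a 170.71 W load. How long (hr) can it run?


Step 1: E_discharge = eta/100 * E_charge = 88.85/100 * 337.35 = 299.74 Wh
Step 2: t = E_discharge / P = 299.74 / 170.71 = 1.756 hr

1.756 hr


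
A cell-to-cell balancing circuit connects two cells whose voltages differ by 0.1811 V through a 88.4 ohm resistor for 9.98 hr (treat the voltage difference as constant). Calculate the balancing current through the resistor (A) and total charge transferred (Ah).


First, Ohm's law: I_bal = 0.1811 V / 88.4 ohm = 0.0020486 A
Then Q = I * t = 0.0020486 A * 9.98 hr = 0.02045 Ah

I=0.0020486 A, Q=0.02045 Ah


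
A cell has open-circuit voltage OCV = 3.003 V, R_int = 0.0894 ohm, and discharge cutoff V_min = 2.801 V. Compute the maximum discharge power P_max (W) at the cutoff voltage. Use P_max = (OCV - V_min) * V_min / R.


P_max = (OCV - V_min) * V_min / R = (3.003 - 2.801) * 2.801 / 0.0894 = 0.202 * 2.801 / 0.0894 = 6.329 W

6.329 W


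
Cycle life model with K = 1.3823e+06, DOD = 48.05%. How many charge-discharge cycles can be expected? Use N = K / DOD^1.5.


Step 1: DOD^1.5 = 48.05^1.5 = 333.07
Step 2: N = 1.3823e+06 / 333.07 = 4150 cycles

4150 cycles


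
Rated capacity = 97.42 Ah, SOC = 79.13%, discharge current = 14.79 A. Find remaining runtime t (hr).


Step 1: remaining = SOC/100 * C_total = 79.13/100 * 97.42 = 77.088 Ah
Step 2: t = remaining / I = 77.088 / 14.79 = 5.212 hr

5.212 hr


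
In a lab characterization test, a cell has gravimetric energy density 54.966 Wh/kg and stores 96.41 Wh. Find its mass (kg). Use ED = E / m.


m = E / ED = 96.41 / 54.966 = 1.754 kg

1.754 kg


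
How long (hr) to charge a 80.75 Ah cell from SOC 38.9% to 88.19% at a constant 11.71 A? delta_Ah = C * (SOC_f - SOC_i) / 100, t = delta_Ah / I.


Step 1: dSOC = 88.19% - 38.9% = 49.29%
Step 2: delta_Ah = 80.75 * 49.29 / 100 = 39.802 Ah
Step 3: t = 39.802 / 11.71 = 3.399 hr

3.399 hr


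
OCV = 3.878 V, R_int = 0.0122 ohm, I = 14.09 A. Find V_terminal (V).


V = OCV - I*R = 3.878 - 14.09 * 0.0122 = 3.706 V

3.706 V


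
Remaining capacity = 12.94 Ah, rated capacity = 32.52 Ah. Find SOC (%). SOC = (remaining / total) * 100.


SOC = (remaining / total) * 100 = (12.94 / 32.52) * 100 = 39.79%

39.79%


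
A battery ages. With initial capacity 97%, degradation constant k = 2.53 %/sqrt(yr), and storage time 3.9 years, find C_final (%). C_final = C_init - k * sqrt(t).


Step 1: sqrt(3.9 yr) = 1.9748
Step 2: drop = 2.53 * 1.9748 = 4.9962
Step 3: C_final = 97 - 4.9962 = 92.00%

92.00%


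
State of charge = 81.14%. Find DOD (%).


DOD = 100 - SOC = 100 - 81.14 = 18.86%

18.86%


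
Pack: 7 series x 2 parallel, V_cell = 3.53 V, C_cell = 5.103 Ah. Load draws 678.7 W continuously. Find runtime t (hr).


Step 1: E_pack = Ns * V_cell * Np * C_cell = 7 * 3.53 * 2 * 5.103 = 252.19 Wh
Step 2: t = E_pack / P = 252.19 / 678.7 = 0.3716 hr

0.3716 hr


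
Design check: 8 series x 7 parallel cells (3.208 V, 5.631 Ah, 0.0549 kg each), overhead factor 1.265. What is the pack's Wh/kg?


Step 1: V_pack = 8 * 3.208 = 25.664 V
Step 2: C_pack = 7 * 5.631 = 39.417 Ah
Step 3: E_pack = V_pack * C_pack = 25.664 * 39.417 = 1011.6 Wh
Step 4: m_pack = 8 * 7 * 0.0549 * 1.265 = 3.8891 kg
Step 5: ED = E_pack / m_pack = 1011.6 / 3.8891 = 260.1 Wh/kg

260.1 Wh/kg


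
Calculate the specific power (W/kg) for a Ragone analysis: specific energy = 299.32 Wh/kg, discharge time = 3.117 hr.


Specific power = 299.32 Wh/kg / 3.117 hr = 96.03 W/kg

96.03 W/kg


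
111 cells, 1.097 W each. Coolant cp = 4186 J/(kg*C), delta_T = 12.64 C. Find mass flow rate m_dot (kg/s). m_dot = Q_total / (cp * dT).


Step 1: Total heat Q = 111 * 1.097 W = 121.77 W
Step 2: denom = cp * dT = 4186 * 12.64 = 52911
Step 3: m_dot = 121.77 / 52911 = 0.002301 kg/s

0.002301 kg/s


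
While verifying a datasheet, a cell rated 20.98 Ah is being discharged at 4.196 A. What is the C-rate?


Rearranging: C_rate = 4.196 / 20.98 = 0.2C

0.2C


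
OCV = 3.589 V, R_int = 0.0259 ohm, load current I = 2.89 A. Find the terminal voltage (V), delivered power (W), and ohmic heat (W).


Step 1: V_terminal = OCV - I*R = 3.589 - 2.89 * 0.0259 = 3.5141 V
Step 2: P_out = V_terminal * I = 3.5141 * 2.89 = 10.16 W
Step 3: Q = I^2 * R = 2.89^2 * 0.0259 = 0.2163 W

V=3.5141 V, P=10.16 W, Q=0.2163 W


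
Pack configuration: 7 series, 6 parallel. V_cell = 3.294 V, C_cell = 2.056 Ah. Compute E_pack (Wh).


V_pack = 7 * 3.294 = 23.058 V
C_pack = 6 * 2.056 = 12.336 Ah
E = V_pack * C_pack = 23.058 * 12.336 = 284.4 Wh

284.4 Wh


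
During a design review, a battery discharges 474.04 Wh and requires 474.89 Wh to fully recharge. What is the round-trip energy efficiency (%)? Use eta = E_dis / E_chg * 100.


Round-trip efficiency = 474.04/474.89 * 100% = 99.82%

99.82%


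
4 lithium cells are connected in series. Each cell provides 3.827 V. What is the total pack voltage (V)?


V_pack = n * V_cell = 4 * 3.827 = 15.308 V

15.308 V


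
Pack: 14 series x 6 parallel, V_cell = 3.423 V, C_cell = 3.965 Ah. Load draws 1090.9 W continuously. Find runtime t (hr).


Step 1: E_pack = Ns * V_cell * Np * C_cell = 14 * 3.423 * 6 * 3.965 = 1140.1 Wh
Step 2: t = E_pack / P = 1140.1 / 1090.9 = 1.045 hr

1.045 hr
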